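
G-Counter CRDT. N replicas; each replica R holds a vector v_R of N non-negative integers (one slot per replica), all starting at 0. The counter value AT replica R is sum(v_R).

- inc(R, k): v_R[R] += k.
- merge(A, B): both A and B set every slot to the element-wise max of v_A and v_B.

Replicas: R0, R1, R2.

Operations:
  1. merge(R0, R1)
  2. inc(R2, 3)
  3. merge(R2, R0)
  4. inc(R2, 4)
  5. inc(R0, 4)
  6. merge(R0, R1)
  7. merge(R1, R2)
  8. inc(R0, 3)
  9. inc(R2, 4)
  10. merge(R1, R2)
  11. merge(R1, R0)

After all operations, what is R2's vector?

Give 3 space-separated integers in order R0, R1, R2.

Answer: 4 0 11

Derivation:
Op 1: merge R0<->R1 -> R0=(0,0,0) R1=(0,0,0)
Op 2: inc R2 by 3 -> R2=(0,0,3) value=3
Op 3: merge R2<->R0 -> R2=(0,0,3) R0=(0,0,3)
Op 4: inc R2 by 4 -> R2=(0,0,7) value=7
Op 5: inc R0 by 4 -> R0=(4,0,3) value=7
Op 6: merge R0<->R1 -> R0=(4,0,3) R1=(4,0,3)
Op 7: merge R1<->R2 -> R1=(4,0,7) R2=(4,0,7)
Op 8: inc R0 by 3 -> R0=(7,0,3) value=10
Op 9: inc R2 by 4 -> R2=(4,0,11) value=15
Op 10: merge R1<->R2 -> R1=(4,0,11) R2=(4,0,11)
Op 11: merge R1<->R0 -> R1=(7,0,11) R0=(7,0,11)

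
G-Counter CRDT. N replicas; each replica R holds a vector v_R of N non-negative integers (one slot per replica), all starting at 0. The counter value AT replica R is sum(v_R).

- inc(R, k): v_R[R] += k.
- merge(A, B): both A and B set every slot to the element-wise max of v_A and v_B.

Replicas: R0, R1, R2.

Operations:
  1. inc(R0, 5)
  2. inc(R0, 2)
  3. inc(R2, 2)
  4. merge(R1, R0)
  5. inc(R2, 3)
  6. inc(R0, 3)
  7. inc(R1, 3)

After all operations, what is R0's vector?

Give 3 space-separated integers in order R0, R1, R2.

Op 1: inc R0 by 5 -> R0=(5,0,0) value=5
Op 2: inc R0 by 2 -> R0=(7,0,0) value=7
Op 3: inc R2 by 2 -> R2=(0,0,2) value=2
Op 4: merge R1<->R0 -> R1=(7,0,0) R0=(7,0,0)
Op 5: inc R2 by 3 -> R2=(0,0,5) value=5
Op 6: inc R0 by 3 -> R0=(10,0,0) value=10
Op 7: inc R1 by 3 -> R1=(7,3,0) value=10

Answer: 10 0 0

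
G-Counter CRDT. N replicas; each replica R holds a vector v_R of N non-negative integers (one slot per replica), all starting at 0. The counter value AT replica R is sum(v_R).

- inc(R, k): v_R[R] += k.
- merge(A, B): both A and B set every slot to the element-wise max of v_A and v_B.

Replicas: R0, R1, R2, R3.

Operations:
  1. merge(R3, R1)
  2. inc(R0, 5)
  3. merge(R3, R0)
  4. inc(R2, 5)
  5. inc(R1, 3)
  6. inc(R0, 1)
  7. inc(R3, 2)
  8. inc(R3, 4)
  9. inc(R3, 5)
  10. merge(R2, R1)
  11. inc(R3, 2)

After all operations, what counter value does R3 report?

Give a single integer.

Answer: 18

Derivation:
Op 1: merge R3<->R1 -> R3=(0,0,0,0) R1=(0,0,0,0)
Op 2: inc R0 by 5 -> R0=(5,0,0,0) value=5
Op 3: merge R3<->R0 -> R3=(5,0,0,0) R0=(5,0,0,0)
Op 4: inc R2 by 5 -> R2=(0,0,5,0) value=5
Op 5: inc R1 by 3 -> R1=(0,3,0,0) value=3
Op 6: inc R0 by 1 -> R0=(6,0,0,0) value=6
Op 7: inc R3 by 2 -> R3=(5,0,0,2) value=7
Op 8: inc R3 by 4 -> R3=(5,0,0,6) value=11
Op 9: inc R3 by 5 -> R3=(5,0,0,11) value=16
Op 10: merge R2<->R1 -> R2=(0,3,5,0) R1=(0,3,5,0)
Op 11: inc R3 by 2 -> R3=(5,0,0,13) value=18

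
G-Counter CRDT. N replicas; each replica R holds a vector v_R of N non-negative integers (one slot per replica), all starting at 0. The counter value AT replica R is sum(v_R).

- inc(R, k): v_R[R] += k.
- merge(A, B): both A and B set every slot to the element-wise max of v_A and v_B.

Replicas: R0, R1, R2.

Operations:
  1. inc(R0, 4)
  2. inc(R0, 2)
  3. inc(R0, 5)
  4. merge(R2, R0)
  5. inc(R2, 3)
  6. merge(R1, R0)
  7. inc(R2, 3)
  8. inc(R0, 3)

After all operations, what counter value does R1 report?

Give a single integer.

Op 1: inc R0 by 4 -> R0=(4,0,0) value=4
Op 2: inc R0 by 2 -> R0=(6,0,0) value=6
Op 3: inc R0 by 5 -> R0=(11,0,0) value=11
Op 4: merge R2<->R0 -> R2=(11,0,0) R0=(11,0,0)
Op 5: inc R2 by 3 -> R2=(11,0,3) value=14
Op 6: merge R1<->R0 -> R1=(11,0,0) R0=(11,0,0)
Op 7: inc R2 by 3 -> R2=(11,0,6) value=17
Op 8: inc R0 by 3 -> R0=(14,0,0) value=14

Answer: 11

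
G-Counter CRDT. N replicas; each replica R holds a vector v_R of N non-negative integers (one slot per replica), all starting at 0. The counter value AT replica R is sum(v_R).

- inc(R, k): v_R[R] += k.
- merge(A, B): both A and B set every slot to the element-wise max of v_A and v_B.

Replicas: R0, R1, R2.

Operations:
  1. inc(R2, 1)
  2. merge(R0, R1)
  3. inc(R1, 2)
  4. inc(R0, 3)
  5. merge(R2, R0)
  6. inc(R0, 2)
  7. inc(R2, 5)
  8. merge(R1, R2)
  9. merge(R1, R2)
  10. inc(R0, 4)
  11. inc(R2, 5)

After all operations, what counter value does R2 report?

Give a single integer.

Op 1: inc R2 by 1 -> R2=(0,0,1) value=1
Op 2: merge R0<->R1 -> R0=(0,0,0) R1=(0,0,0)
Op 3: inc R1 by 2 -> R1=(0,2,0) value=2
Op 4: inc R0 by 3 -> R0=(3,0,0) value=3
Op 5: merge R2<->R0 -> R2=(3,0,1) R0=(3,0,1)
Op 6: inc R0 by 2 -> R0=(5,0,1) value=6
Op 7: inc R2 by 5 -> R2=(3,0,6) value=9
Op 8: merge R1<->R2 -> R1=(3,2,6) R2=(3,2,6)
Op 9: merge R1<->R2 -> R1=(3,2,6) R2=(3,2,6)
Op 10: inc R0 by 4 -> R0=(9,0,1) value=10
Op 11: inc R2 by 5 -> R2=(3,2,11) value=16

Answer: 16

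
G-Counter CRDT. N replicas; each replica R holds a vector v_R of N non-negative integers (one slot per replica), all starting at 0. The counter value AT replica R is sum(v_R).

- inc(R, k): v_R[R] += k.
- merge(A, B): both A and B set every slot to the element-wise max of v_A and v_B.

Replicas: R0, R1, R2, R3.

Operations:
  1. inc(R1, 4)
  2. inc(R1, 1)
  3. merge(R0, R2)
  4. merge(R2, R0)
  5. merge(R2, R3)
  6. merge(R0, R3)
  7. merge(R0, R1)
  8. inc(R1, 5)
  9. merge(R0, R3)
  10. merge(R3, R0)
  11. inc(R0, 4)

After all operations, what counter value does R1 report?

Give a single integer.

Answer: 10

Derivation:
Op 1: inc R1 by 4 -> R1=(0,4,0,0) value=4
Op 2: inc R1 by 1 -> R1=(0,5,0,0) value=5
Op 3: merge R0<->R2 -> R0=(0,0,0,0) R2=(0,0,0,0)
Op 4: merge R2<->R0 -> R2=(0,0,0,0) R0=(0,0,0,0)
Op 5: merge R2<->R3 -> R2=(0,0,0,0) R3=(0,0,0,0)
Op 6: merge R0<->R3 -> R0=(0,0,0,0) R3=(0,0,0,0)
Op 7: merge R0<->R1 -> R0=(0,5,0,0) R1=(0,5,0,0)
Op 8: inc R1 by 5 -> R1=(0,10,0,0) value=10
Op 9: merge R0<->R3 -> R0=(0,5,0,0) R3=(0,5,0,0)
Op 10: merge R3<->R0 -> R3=(0,5,0,0) R0=(0,5,0,0)
Op 11: inc R0 by 4 -> R0=(4,5,0,0) value=9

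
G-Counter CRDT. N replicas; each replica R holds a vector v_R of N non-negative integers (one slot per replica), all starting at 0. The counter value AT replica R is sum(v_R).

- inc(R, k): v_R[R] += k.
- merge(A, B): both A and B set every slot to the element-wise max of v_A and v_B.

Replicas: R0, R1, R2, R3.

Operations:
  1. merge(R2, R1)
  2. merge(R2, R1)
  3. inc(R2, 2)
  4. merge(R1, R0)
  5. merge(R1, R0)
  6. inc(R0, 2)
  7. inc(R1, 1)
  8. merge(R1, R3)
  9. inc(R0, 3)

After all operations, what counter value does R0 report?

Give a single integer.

Op 1: merge R2<->R1 -> R2=(0,0,0,0) R1=(0,0,0,0)
Op 2: merge R2<->R1 -> R2=(0,0,0,0) R1=(0,0,0,0)
Op 3: inc R2 by 2 -> R2=(0,0,2,0) value=2
Op 4: merge R1<->R0 -> R1=(0,0,0,0) R0=(0,0,0,0)
Op 5: merge R1<->R0 -> R1=(0,0,0,0) R0=(0,0,0,0)
Op 6: inc R0 by 2 -> R0=(2,0,0,0) value=2
Op 7: inc R1 by 1 -> R1=(0,1,0,0) value=1
Op 8: merge R1<->R3 -> R1=(0,1,0,0) R3=(0,1,0,0)
Op 9: inc R0 by 3 -> R0=(5,0,0,0) value=5

Answer: 5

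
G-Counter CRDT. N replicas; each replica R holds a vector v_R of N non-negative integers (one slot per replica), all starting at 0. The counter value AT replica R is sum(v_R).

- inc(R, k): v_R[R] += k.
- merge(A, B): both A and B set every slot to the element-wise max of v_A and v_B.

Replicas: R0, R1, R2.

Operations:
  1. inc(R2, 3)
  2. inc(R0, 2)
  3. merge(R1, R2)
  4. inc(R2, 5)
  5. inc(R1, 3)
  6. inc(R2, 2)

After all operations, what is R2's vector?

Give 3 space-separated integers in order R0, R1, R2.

Op 1: inc R2 by 3 -> R2=(0,0,3) value=3
Op 2: inc R0 by 2 -> R0=(2,0,0) value=2
Op 3: merge R1<->R2 -> R1=(0,0,3) R2=(0,0,3)
Op 4: inc R2 by 5 -> R2=(0,0,8) value=8
Op 5: inc R1 by 3 -> R1=(0,3,3) value=6
Op 6: inc R2 by 2 -> R2=(0,0,10) value=10

Answer: 0 0 10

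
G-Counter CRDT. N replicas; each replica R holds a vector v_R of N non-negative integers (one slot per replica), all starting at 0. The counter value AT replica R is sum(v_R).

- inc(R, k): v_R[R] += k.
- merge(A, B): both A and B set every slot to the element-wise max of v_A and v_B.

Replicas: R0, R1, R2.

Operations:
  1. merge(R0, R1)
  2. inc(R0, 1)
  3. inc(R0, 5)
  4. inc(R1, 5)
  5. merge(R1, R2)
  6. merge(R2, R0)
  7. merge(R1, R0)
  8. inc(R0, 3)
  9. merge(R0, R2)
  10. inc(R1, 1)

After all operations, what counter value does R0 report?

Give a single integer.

Op 1: merge R0<->R1 -> R0=(0,0,0) R1=(0,0,0)
Op 2: inc R0 by 1 -> R0=(1,0,0) value=1
Op 3: inc R0 by 5 -> R0=(6,0,0) value=6
Op 4: inc R1 by 5 -> R1=(0,5,0) value=5
Op 5: merge R1<->R2 -> R1=(0,5,0) R2=(0,5,0)
Op 6: merge R2<->R0 -> R2=(6,5,0) R0=(6,5,0)
Op 7: merge R1<->R0 -> R1=(6,5,0) R0=(6,5,0)
Op 8: inc R0 by 3 -> R0=(9,5,0) value=14
Op 9: merge R0<->R2 -> R0=(9,5,0) R2=(9,5,0)
Op 10: inc R1 by 1 -> R1=(6,6,0) value=12

Answer: 14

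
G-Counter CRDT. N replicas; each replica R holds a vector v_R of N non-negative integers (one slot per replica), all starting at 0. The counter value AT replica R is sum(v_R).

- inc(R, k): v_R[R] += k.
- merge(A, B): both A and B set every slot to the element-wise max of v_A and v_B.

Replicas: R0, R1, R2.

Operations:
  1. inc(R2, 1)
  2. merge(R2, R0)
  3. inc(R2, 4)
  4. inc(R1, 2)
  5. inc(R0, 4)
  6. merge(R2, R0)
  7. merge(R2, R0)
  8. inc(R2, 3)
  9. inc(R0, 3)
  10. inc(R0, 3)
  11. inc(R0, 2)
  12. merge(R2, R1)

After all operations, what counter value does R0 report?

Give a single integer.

Answer: 17

Derivation:
Op 1: inc R2 by 1 -> R2=(0,0,1) value=1
Op 2: merge R2<->R0 -> R2=(0,0,1) R0=(0,0,1)
Op 3: inc R2 by 4 -> R2=(0,0,5) value=5
Op 4: inc R1 by 2 -> R1=(0,2,0) value=2
Op 5: inc R0 by 4 -> R0=(4,0,1) value=5
Op 6: merge R2<->R0 -> R2=(4,0,5) R0=(4,0,5)
Op 7: merge R2<->R0 -> R2=(4,0,5) R0=(4,0,5)
Op 8: inc R2 by 3 -> R2=(4,0,8) value=12
Op 9: inc R0 by 3 -> R0=(7,0,5) value=12
Op 10: inc R0 by 3 -> R0=(10,0,5) value=15
Op 11: inc R0 by 2 -> R0=(12,0,5) value=17
Op 12: merge R2<->R1 -> R2=(4,2,8) R1=(4,2,8)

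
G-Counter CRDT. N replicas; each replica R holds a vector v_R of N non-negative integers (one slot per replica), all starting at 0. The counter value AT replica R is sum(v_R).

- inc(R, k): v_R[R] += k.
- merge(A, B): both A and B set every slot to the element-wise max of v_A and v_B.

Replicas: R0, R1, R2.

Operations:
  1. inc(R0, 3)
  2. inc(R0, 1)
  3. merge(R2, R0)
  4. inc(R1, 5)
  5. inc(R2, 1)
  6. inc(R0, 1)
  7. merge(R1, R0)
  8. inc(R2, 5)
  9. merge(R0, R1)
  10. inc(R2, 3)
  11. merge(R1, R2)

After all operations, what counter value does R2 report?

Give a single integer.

Op 1: inc R0 by 3 -> R0=(3,0,0) value=3
Op 2: inc R0 by 1 -> R0=(4,0,0) value=4
Op 3: merge R2<->R0 -> R2=(4,0,0) R0=(4,0,0)
Op 4: inc R1 by 5 -> R1=(0,5,0) value=5
Op 5: inc R2 by 1 -> R2=(4,0,1) value=5
Op 6: inc R0 by 1 -> R0=(5,0,0) value=5
Op 7: merge R1<->R0 -> R1=(5,5,0) R0=(5,5,0)
Op 8: inc R2 by 5 -> R2=(4,0,6) value=10
Op 9: merge R0<->R1 -> R0=(5,5,0) R1=(5,5,0)
Op 10: inc R2 by 3 -> R2=(4,0,9) value=13
Op 11: merge R1<->R2 -> R1=(5,5,9) R2=(5,5,9)

Answer: 19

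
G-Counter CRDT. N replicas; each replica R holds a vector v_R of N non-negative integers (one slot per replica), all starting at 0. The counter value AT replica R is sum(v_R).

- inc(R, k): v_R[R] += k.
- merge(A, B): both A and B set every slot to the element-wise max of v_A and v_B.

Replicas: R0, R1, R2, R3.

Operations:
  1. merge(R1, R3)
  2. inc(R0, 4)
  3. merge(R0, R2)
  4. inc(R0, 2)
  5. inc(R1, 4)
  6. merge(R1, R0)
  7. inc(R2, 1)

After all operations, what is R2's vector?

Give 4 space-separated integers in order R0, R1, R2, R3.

Answer: 4 0 1 0

Derivation:
Op 1: merge R1<->R3 -> R1=(0,0,0,0) R3=(0,0,0,0)
Op 2: inc R0 by 4 -> R0=(4,0,0,0) value=4
Op 3: merge R0<->R2 -> R0=(4,0,0,0) R2=(4,0,0,0)
Op 4: inc R0 by 2 -> R0=(6,0,0,0) value=6
Op 5: inc R1 by 4 -> R1=(0,4,0,0) value=4
Op 6: merge R1<->R0 -> R1=(6,4,0,0) R0=(6,4,0,0)
Op 7: inc R2 by 1 -> R2=(4,0,1,0) value=5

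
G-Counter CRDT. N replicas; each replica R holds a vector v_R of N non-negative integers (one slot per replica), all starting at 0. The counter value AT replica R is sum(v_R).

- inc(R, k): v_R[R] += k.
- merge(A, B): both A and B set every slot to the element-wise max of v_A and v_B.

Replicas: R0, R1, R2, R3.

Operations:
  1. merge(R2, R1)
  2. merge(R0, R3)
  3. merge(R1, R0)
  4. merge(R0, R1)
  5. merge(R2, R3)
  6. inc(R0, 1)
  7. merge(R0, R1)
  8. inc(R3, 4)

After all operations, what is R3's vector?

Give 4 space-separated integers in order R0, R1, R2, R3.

Answer: 0 0 0 4

Derivation:
Op 1: merge R2<->R1 -> R2=(0,0,0,0) R1=(0,0,0,0)
Op 2: merge R0<->R3 -> R0=(0,0,0,0) R3=(0,0,0,0)
Op 3: merge R1<->R0 -> R1=(0,0,0,0) R0=(0,0,0,0)
Op 4: merge R0<->R1 -> R0=(0,0,0,0) R1=(0,0,0,0)
Op 5: merge R2<->R3 -> R2=(0,0,0,0) R3=(0,0,0,0)
Op 6: inc R0 by 1 -> R0=(1,0,0,0) value=1
Op 7: merge R0<->R1 -> R0=(1,0,0,0) R1=(1,0,0,0)
Op 8: inc R3 by 4 -> R3=(0,0,0,4) value=4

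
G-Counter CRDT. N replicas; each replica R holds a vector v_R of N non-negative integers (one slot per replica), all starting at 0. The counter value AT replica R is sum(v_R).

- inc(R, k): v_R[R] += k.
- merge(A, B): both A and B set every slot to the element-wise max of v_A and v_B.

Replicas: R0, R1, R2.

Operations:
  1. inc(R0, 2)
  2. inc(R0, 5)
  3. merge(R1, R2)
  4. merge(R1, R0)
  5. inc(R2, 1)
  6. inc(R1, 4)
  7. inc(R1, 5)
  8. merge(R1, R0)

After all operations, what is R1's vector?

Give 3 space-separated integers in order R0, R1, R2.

Op 1: inc R0 by 2 -> R0=(2,0,0) value=2
Op 2: inc R0 by 5 -> R0=(7,0,0) value=7
Op 3: merge R1<->R2 -> R1=(0,0,0) R2=(0,0,0)
Op 4: merge R1<->R0 -> R1=(7,0,0) R0=(7,0,0)
Op 5: inc R2 by 1 -> R2=(0,0,1) value=1
Op 6: inc R1 by 4 -> R1=(7,4,0) value=11
Op 7: inc R1 by 5 -> R1=(7,9,0) value=16
Op 8: merge R1<->R0 -> R1=(7,9,0) R0=(7,9,0)

Answer: 7 9 0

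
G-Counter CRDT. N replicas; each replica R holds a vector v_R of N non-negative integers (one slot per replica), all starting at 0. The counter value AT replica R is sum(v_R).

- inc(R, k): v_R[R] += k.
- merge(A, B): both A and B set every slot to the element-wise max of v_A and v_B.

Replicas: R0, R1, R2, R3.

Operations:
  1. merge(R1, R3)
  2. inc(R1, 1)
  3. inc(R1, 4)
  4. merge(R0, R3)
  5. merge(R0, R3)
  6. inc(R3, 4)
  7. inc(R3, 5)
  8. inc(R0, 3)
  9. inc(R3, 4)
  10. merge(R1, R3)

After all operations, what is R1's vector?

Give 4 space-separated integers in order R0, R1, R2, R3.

Answer: 0 5 0 13

Derivation:
Op 1: merge R1<->R3 -> R1=(0,0,0,0) R3=(0,0,0,0)
Op 2: inc R1 by 1 -> R1=(0,1,0,0) value=1
Op 3: inc R1 by 4 -> R1=(0,5,0,0) value=5
Op 4: merge R0<->R3 -> R0=(0,0,0,0) R3=(0,0,0,0)
Op 5: merge R0<->R3 -> R0=(0,0,0,0) R3=(0,0,0,0)
Op 6: inc R3 by 4 -> R3=(0,0,0,4) value=4
Op 7: inc R3 by 5 -> R3=(0,0,0,9) value=9
Op 8: inc R0 by 3 -> R0=(3,0,0,0) value=3
Op 9: inc R3 by 4 -> R3=(0,0,0,13) value=13
Op 10: merge R1<->R3 -> R1=(0,5,0,13) R3=(0,5,0,13)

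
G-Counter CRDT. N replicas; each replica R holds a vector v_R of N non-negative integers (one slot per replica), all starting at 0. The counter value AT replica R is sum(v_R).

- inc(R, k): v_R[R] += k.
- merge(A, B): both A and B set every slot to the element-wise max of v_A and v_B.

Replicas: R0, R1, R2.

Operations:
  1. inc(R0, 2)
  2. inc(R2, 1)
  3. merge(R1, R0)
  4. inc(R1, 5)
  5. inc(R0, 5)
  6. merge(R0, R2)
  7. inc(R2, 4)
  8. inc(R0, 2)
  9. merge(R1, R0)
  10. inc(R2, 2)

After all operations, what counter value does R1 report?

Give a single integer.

Answer: 15

Derivation:
Op 1: inc R0 by 2 -> R0=(2,0,0) value=2
Op 2: inc R2 by 1 -> R2=(0,0,1) value=1
Op 3: merge R1<->R0 -> R1=(2,0,0) R0=(2,0,0)
Op 4: inc R1 by 5 -> R1=(2,5,0) value=7
Op 5: inc R0 by 5 -> R0=(7,0,0) value=7
Op 6: merge R0<->R2 -> R0=(7,0,1) R2=(7,0,1)
Op 7: inc R2 by 4 -> R2=(7,0,5) value=12
Op 8: inc R0 by 2 -> R0=(9,0,1) value=10
Op 9: merge R1<->R0 -> R1=(9,5,1) R0=(9,5,1)
Op 10: inc R2 by 2 -> R2=(7,0,7) value=14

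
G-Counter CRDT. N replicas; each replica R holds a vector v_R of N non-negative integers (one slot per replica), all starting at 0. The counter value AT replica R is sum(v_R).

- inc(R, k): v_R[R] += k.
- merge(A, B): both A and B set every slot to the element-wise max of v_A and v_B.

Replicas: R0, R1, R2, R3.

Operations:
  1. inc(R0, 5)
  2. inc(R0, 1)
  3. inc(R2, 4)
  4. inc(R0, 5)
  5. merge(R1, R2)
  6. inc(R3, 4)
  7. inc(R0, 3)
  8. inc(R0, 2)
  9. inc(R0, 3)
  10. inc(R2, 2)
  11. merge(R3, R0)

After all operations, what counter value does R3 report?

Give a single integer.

Op 1: inc R0 by 5 -> R0=(5,0,0,0) value=5
Op 2: inc R0 by 1 -> R0=(6,0,0,0) value=6
Op 3: inc R2 by 4 -> R2=(0,0,4,0) value=4
Op 4: inc R0 by 5 -> R0=(11,0,0,0) value=11
Op 5: merge R1<->R2 -> R1=(0,0,4,0) R2=(0,0,4,0)
Op 6: inc R3 by 4 -> R3=(0,0,0,4) value=4
Op 7: inc R0 by 3 -> R0=(14,0,0,0) value=14
Op 8: inc R0 by 2 -> R0=(16,0,0,0) value=16
Op 9: inc R0 by 3 -> R0=(19,0,0,0) value=19
Op 10: inc R2 by 2 -> R2=(0,0,6,0) value=6
Op 11: merge R3<->R0 -> R3=(19,0,0,4) R0=(19,0,0,4)

Answer: 23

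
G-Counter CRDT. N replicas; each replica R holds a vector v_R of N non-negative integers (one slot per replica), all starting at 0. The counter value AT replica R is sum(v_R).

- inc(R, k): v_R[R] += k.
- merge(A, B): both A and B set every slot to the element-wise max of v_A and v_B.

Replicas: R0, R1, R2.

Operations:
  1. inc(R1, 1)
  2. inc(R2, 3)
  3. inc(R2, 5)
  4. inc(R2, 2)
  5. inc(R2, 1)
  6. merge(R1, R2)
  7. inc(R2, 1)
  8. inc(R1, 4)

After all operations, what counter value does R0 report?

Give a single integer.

Answer: 0

Derivation:
Op 1: inc R1 by 1 -> R1=(0,1,0) value=1
Op 2: inc R2 by 3 -> R2=(0,0,3) value=3
Op 3: inc R2 by 5 -> R2=(0,0,8) value=8
Op 4: inc R2 by 2 -> R2=(0,0,10) value=10
Op 5: inc R2 by 1 -> R2=(0,0,11) value=11
Op 6: merge R1<->R2 -> R1=(0,1,11) R2=(0,1,11)
Op 7: inc R2 by 1 -> R2=(0,1,12) value=13
Op 8: inc R1 by 4 -> R1=(0,5,11) value=16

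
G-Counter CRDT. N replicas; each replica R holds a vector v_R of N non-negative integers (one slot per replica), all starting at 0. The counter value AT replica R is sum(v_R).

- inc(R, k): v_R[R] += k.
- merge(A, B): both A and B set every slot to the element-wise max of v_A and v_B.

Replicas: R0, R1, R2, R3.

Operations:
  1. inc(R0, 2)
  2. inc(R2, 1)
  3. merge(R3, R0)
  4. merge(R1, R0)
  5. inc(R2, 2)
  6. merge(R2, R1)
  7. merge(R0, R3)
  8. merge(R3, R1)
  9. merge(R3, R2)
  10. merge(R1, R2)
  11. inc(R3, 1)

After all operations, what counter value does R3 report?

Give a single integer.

Op 1: inc R0 by 2 -> R0=(2,0,0,0) value=2
Op 2: inc R2 by 1 -> R2=(0,0,1,0) value=1
Op 3: merge R3<->R0 -> R3=(2,0,0,0) R0=(2,0,0,0)
Op 4: merge R1<->R0 -> R1=(2,0,0,0) R0=(2,0,0,0)
Op 5: inc R2 by 2 -> R2=(0,0,3,0) value=3
Op 6: merge R2<->R1 -> R2=(2,0,3,0) R1=(2,0,3,0)
Op 7: merge R0<->R3 -> R0=(2,0,0,0) R3=(2,0,0,0)
Op 8: merge R3<->R1 -> R3=(2,0,3,0) R1=(2,0,3,0)
Op 9: merge R3<->R2 -> R3=(2,0,3,0) R2=(2,0,3,0)
Op 10: merge R1<->R2 -> R1=(2,0,3,0) R2=(2,0,3,0)
Op 11: inc R3 by 1 -> R3=(2,0,3,1) value=6

Answer: 6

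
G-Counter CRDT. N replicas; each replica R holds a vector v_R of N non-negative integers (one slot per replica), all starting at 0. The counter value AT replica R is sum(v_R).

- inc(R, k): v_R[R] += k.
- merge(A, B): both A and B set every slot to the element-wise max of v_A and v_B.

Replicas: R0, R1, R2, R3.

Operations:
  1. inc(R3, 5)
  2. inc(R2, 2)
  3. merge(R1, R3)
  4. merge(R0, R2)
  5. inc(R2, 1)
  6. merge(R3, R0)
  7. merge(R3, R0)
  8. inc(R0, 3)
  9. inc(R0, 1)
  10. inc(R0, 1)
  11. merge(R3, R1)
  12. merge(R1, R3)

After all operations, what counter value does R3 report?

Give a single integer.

Answer: 7

Derivation:
Op 1: inc R3 by 5 -> R3=(0,0,0,5) value=5
Op 2: inc R2 by 2 -> R2=(0,0,2,0) value=2
Op 3: merge R1<->R3 -> R1=(0,0,0,5) R3=(0,0,0,5)
Op 4: merge R0<->R2 -> R0=(0,0,2,0) R2=(0,0,2,0)
Op 5: inc R2 by 1 -> R2=(0,0,3,0) value=3
Op 6: merge R3<->R0 -> R3=(0,0,2,5) R0=(0,0,2,5)
Op 7: merge R3<->R0 -> R3=(0,0,2,5) R0=(0,0,2,5)
Op 8: inc R0 by 3 -> R0=(3,0,2,5) value=10
Op 9: inc R0 by 1 -> R0=(4,0,2,5) value=11
Op 10: inc R0 by 1 -> R0=(5,0,2,5) value=12
Op 11: merge R3<->R1 -> R3=(0,0,2,5) R1=(0,0,2,5)
Op 12: merge R1<->R3 -> R1=(0,0,2,5) R3=(0,0,2,5)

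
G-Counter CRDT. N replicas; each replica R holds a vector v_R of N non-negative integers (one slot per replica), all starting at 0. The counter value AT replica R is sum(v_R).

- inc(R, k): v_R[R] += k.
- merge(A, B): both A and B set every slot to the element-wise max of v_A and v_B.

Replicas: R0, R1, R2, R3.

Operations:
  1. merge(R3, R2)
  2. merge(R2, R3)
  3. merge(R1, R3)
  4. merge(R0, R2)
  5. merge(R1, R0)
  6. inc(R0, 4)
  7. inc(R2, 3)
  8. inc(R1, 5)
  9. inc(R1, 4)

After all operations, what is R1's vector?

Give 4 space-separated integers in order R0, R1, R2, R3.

Answer: 0 9 0 0

Derivation:
Op 1: merge R3<->R2 -> R3=(0,0,0,0) R2=(0,0,0,0)
Op 2: merge R2<->R3 -> R2=(0,0,0,0) R3=(0,0,0,0)
Op 3: merge R1<->R3 -> R1=(0,0,0,0) R3=(0,0,0,0)
Op 4: merge R0<->R2 -> R0=(0,0,0,0) R2=(0,0,0,0)
Op 5: merge R1<->R0 -> R1=(0,0,0,0) R0=(0,0,0,0)
Op 6: inc R0 by 4 -> R0=(4,0,0,0) value=4
Op 7: inc R2 by 3 -> R2=(0,0,3,0) value=3
Op 8: inc R1 by 5 -> R1=(0,5,0,0) value=5
Op 9: inc R1 by 4 -> R1=(0,9,0,0) value=9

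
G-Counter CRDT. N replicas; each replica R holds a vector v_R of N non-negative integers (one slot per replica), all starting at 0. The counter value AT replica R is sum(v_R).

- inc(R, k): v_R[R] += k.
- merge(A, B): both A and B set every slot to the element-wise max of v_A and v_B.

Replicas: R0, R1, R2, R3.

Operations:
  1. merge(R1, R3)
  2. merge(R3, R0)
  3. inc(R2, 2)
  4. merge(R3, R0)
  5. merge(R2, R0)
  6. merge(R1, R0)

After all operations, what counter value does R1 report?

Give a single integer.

Op 1: merge R1<->R3 -> R1=(0,0,0,0) R3=(0,0,0,0)
Op 2: merge R3<->R0 -> R3=(0,0,0,0) R0=(0,0,0,0)
Op 3: inc R2 by 2 -> R2=(0,0,2,0) value=2
Op 4: merge R3<->R0 -> R3=(0,0,0,0) R0=(0,0,0,0)
Op 5: merge R2<->R0 -> R2=(0,0,2,0) R0=(0,0,2,0)
Op 6: merge R1<->R0 -> R1=(0,0,2,0) R0=(0,0,2,0)

Answer: 2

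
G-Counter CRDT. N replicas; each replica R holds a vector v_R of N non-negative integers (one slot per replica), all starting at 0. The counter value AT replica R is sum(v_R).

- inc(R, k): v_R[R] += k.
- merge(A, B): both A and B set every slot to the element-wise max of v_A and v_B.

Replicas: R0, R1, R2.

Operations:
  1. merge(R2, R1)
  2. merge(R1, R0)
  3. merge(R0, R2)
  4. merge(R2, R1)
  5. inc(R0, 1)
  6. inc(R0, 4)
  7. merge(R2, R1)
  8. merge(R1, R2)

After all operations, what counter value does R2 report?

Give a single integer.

Answer: 0

Derivation:
Op 1: merge R2<->R1 -> R2=(0,0,0) R1=(0,0,0)
Op 2: merge R1<->R0 -> R1=(0,0,0) R0=(0,0,0)
Op 3: merge R0<->R2 -> R0=(0,0,0) R2=(0,0,0)
Op 4: merge R2<->R1 -> R2=(0,0,0) R1=(0,0,0)
Op 5: inc R0 by 1 -> R0=(1,0,0) value=1
Op 6: inc R0 by 4 -> R0=(5,0,0) value=5
Op 7: merge R2<->R1 -> R2=(0,0,0) R1=(0,0,0)
Op 8: merge R1<->R2 -> R1=(0,0,0) R2=(0,0,0)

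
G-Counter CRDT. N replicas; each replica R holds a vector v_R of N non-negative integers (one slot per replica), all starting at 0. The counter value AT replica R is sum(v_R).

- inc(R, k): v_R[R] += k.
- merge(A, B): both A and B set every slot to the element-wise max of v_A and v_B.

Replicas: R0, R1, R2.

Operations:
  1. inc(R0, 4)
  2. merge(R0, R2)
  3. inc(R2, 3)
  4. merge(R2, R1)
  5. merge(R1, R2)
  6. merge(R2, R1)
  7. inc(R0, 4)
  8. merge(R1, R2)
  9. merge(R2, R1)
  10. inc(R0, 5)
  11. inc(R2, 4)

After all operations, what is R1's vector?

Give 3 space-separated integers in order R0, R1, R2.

Op 1: inc R0 by 4 -> R0=(4,0,0) value=4
Op 2: merge R0<->R2 -> R0=(4,0,0) R2=(4,0,0)
Op 3: inc R2 by 3 -> R2=(4,0,3) value=7
Op 4: merge R2<->R1 -> R2=(4,0,3) R1=(4,0,3)
Op 5: merge R1<->R2 -> R1=(4,0,3) R2=(4,0,3)
Op 6: merge R2<->R1 -> R2=(4,0,3) R1=(4,0,3)
Op 7: inc R0 by 4 -> R0=(8,0,0) value=8
Op 8: merge R1<->R2 -> R1=(4,0,3) R2=(4,0,3)
Op 9: merge R2<->R1 -> R2=(4,0,3) R1=(4,0,3)
Op 10: inc R0 by 5 -> R0=(13,0,0) value=13
Op 11: inc R2 by 4 -> R2=(4,0,7) value=11

Answer: 4 0 3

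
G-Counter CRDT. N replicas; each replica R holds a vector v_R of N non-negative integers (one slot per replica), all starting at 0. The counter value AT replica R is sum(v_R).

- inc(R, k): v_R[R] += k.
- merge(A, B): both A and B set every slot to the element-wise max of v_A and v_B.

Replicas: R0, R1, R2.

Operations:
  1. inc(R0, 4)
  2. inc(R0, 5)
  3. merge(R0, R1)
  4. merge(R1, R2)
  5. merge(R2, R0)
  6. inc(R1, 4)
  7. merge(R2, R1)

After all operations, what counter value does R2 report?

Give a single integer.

Op 1: inc R0 by 4 -> R0=(4,0,0) value=4
Op 2: inc R0 by 5 -> R0=(9,0,0) value=9
Op 3: merge R0<->R1 -> R0=(9,0,0) R1=(9,0,0)
Op 4: merge R1<->R2 -> R1=(9,0,0) R2=(9,0,0)
Op 5: merge R2<->R0 -> R2=(9,0,0) R0=(9,0,0)
Op 6: inc R1 by 4 -> R1=(9,4,0) value=13
Op 7: merge R2<->R1 -> R2=(9,4,0) R1=(9,4,0)

Answer: 13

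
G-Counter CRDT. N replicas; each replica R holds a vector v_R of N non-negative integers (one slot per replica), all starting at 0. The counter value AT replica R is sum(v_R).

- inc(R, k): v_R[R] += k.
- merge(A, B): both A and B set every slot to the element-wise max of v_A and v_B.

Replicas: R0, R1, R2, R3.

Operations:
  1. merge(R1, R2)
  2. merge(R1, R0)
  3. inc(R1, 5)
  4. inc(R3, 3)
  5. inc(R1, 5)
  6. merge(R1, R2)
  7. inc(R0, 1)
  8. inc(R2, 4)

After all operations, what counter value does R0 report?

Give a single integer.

Answer: 1

Derivation:
Op 1: merge R1<->R2 -> R1=(0,0,0,0) R2=(0,0,0,0)
Op 2: merge R1<->R0 -> R1=(0,0,0,0) R0=(0,0,0,0)
Op 3: inc R1 by 5 -> R1=(0,5,0,0) value=5
Op 4: inc R3 by 3 -> R3=(0,0,0,3) value=3
Op 5: inc R1 by 5 -> R1=(0,10,0,0) value=10
Op 6: merge R1<->R2 -> R1=(0,10,0,0) R2=(0,10,0,0)
Op 7: inc R0 by 1 -> R0=(1,0,0,0) value=1
Op 8: inc R2 by 4 -> R2=(0,10,4,0) value=14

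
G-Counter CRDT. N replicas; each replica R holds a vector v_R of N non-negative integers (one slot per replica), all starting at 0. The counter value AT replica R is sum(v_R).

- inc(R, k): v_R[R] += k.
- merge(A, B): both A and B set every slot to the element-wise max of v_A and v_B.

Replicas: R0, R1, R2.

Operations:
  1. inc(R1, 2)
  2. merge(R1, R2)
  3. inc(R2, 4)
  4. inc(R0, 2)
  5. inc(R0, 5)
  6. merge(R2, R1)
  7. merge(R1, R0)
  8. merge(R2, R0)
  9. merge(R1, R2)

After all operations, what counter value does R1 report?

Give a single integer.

Answer: 13

Derivation:
Op 1: inc R1 by 2 -> R1=(0,2,0) value=2
Op 2: merge R1<->R2 -> R1=(0,2,0) R2=(0,2,0)
Op 3: inc R2 by 4 -> R2=(0,2,4) value=6
Op 4: inc R0 by 2 -> R0=(2,0,0) value=2
Op 5: inc R0 by 5 -> R0=(7,0,0) value=7
Op 6: merge R2<->R1 -> R2=(0,2,4) R1=(0,2,4)
Op 7: merge R1<->R0 -> R1=(7,2,4) R0=(7,2,4)
Op 8: merge R2<->R0 -> R2=(7,2,4) R0=(7,2,4)
Op 9: merge R1<->R2 -> R1=(7,2,4) R2=(7,2,4)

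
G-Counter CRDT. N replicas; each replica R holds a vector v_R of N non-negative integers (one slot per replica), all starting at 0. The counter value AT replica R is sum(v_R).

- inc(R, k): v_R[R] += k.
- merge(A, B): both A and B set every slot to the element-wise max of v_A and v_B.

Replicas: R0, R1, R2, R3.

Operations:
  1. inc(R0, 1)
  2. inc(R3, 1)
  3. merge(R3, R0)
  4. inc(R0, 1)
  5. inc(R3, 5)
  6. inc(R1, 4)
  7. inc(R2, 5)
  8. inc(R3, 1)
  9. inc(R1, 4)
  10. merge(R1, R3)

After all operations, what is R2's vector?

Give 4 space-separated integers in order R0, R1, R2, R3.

Op 1: inc R0 by 1 -> R0=(1,0,0,0) value=1
Op 2: inc R3 by 1 -> R3=(0,0,0,1) value=1
Op 3: merge R3<->R0 -> R3=(1,0,0,1) R0=(1,0,0,1)
Op 4: inc R0 by 1 -> R0=(2,0,0,1) value=3
Op 5: inc R3 by 5 -> R3=(1,0,0,6) value=7
Op 6: inc R1 by 4 -> R1=(0,4,0,0) value=4
Op 7: inc R2 by 5 -> R2=(0,0,5,0) value=5
Op 8: inc R3 by 1 -> R3=(1,0,0,7) value=8
Op 9: inc R1 by 4 -> R1=(0,8,0,0) value=8
Op 10: merge R1<->R3 -> R1=(1,8,0,7) R3=(1,8,0,7)

Answer: 0 0 5 0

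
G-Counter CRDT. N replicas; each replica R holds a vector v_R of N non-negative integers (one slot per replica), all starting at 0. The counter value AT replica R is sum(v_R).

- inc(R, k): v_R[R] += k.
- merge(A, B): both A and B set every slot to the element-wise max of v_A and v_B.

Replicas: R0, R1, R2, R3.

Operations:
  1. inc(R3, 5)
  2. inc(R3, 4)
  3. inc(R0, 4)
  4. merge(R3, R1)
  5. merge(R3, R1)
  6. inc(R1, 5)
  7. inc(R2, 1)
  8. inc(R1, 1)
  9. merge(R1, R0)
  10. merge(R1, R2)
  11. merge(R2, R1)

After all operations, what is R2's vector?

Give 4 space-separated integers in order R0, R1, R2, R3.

Answer: 4 6 1 9

Derivation:
Op 1: inc R3 by 5 -> R3=(0,0,0,5) value=5
Op 2: inc R3 by 4 -> R3=(0,0,0,9) value=9
Op 3: inc R0 by 4 -> R0=(4,0,0,0) value=4
Op 4: merge R3<->R1 -> R3=(0,0,0,9) R1=(0,0,0,9)
Op 5: merge R3<->R1 -> R3=(0,0,0,9) R1=(0,0,0,9)
Op 6: inc R1 by 5 -> R1=(0,5,0,9) value=14
Op 7: inc R2 by 1 -> R2=(0,0,1,0) value=1
Op 8: inc R1 by 1 -> R1=(0,6,0,9) value=15
Op 9: merge R1<->R0 -> R1=(4,6,0,9) R0=(4,6,0,9)
Op 10: merge R1<->R2 -> R1=(4,6,1,9) R2=(4,6,1,9)
Op 11: merge R2<->R1 -> R2=(4,6,1,9) R1=(4,6,1,9)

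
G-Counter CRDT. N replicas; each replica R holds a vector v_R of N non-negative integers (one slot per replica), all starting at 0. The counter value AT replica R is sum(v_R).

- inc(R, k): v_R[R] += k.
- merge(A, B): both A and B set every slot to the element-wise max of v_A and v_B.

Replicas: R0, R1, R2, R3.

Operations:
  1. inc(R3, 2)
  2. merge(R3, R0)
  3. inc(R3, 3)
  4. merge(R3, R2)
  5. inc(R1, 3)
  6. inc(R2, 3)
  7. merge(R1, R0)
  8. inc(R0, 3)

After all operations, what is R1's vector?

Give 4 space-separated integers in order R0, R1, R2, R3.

Op 1: inc R3 by 2 -> R3=(0,0,0,2) value=2
Op 2: merge R3<->R0 -> R3=(0,0,0,2) R0=(0,0,0,2)
Op 3: inc R3 by 3 -> R3=(0,0,0,5) value=5
Op 4: merge R3<->R2 -> R3=(0,0,0,5) R2=(0,0,0,5)
Op 5: inc R1 by 3 -> R1=(0,3,0,0) value=3
Op 6: inc R2 by 3 -> R2=(0,0,3,5) value=8
Op 7: merge R1<->R0 -> R1=(0,3,0,2) R0=(0,3,0,2)
Op 8: inc R0 by 3 -> R0=(3,3,0,2) value=8

Answer: 0 3 0 2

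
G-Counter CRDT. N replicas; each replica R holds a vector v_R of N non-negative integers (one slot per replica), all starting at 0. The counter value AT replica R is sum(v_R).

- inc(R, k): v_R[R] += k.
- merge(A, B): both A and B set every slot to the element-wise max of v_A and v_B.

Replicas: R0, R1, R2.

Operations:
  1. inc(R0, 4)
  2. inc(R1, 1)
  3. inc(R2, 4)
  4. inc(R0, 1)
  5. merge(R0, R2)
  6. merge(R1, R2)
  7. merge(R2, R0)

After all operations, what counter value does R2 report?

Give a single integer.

Op 1: inc R0 by 4 -> R0=(4,0,0) value=4
Op 2: inc R1 by 1 -> R1=(0,1,0) value=1
Op 3: inc R2 by 4 -> R2=(0,0,4) value=4
Op 4: inc R0 by 1 -> R0=(5,0,0) value=5
Op 5: merge R0<->R2 -> R0=(5,0,4) R2=(5,0,4)
Op 6: merge R1<->R2 -> R1=(5,1,4) R2=(5,1,4)
Op 7: merge R2<->R0 -> R2=(5,1,4) R0=(5,1,4)

Answer: 10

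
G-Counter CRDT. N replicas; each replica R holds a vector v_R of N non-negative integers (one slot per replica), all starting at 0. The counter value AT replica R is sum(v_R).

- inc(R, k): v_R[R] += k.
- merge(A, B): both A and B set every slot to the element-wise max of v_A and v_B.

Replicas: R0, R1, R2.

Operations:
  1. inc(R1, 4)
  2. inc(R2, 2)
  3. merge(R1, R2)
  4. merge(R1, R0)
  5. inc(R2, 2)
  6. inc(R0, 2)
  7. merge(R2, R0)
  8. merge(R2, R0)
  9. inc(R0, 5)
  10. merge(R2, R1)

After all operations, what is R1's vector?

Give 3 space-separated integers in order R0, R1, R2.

Answer: 2 4 4

Derivation:
Op 1: inc R1 by 4 -> R1=(0,4,0) value=4
Op 2: inc R2 by 2 -> R2=(0,0,2) value=2
Op 3: merge R1<->R2 -> R1=(0,4,2) R2=(0,4,2)
Op 4: merge R1<->R0 -> R1=(0,4,2) R0=(0,4,2)
Op 5: inc R2 by 2 -> R2=(0,4,4) value=8
Op 6: inc R0 by 2 -> R0=(2,4,2) value=8
Op 7: merge R2<->R0 -> R2=(2,4,4) R0=(2,4,4)
Op 8: merge R2<->R0 -> R2=(2,4,4) R0=(2,4,4)
Op 9: inc R0 by 5 -> R0=(7,4,4) value=15
Op 10: merge R2<->R1 -> R2=(2,4,4) R1=(2,4,4)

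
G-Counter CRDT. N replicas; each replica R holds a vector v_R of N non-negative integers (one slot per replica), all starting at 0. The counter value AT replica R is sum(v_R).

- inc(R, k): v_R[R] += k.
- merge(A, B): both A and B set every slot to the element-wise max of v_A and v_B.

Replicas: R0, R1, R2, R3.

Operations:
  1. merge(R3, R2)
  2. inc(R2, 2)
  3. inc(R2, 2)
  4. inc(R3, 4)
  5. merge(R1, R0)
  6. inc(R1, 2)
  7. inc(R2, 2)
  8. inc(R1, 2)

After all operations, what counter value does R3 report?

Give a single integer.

Op 1: merge R3<->R2 -> R3=(0,0,0,0) R2=(0,0,0,0)
Op 2: inc R2 by 2 -> R2=(0,0,2,0) value=2
Op 3: inc R2 by 2 -> R2=(0,0,4,0) value=4
Op 4: inc R3 by 4 -> R3=(0,0,0,4) value=4
Op 5: merge R1<->R0 -> R1=(0,0,0,0) R0=(0,0,0,0)
Op 6: inc R1 by 2 -> R1=(0,2,0,0) value=2
Op 7: inc R2 by 2 -> R2=(0,0,6,0) value=6
Op 8: inc R1 by 2 -> R1=(0,4,0,0) value=4

Answer: 4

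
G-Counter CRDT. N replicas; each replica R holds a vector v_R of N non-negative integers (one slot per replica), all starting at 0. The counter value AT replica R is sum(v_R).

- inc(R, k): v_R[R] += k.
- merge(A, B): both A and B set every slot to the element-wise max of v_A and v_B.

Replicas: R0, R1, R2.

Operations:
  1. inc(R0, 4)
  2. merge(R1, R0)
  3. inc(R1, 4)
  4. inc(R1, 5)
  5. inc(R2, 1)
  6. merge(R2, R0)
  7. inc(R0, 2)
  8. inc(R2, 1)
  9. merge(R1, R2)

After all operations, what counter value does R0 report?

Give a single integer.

Op 1: inc R0 by 4 -> R0=(4,0,0) value=4
Op 2: merge R1<->R0 -> R1=(4,0,0) R0=(4,0,0)
Op 3: inc R1 by 4 -> R1=(4,4,0) value=8
Op 4: inc R1 by 5 -> R1=(4,9,0) value=13
Op 5: inc R2 by 1 -> R2=(0,0,1) value=1
Op 6: merge R2<->R0 -> R2=(4,0,1) R0=(4,0,1)
Op 7: inc R0 by 2 -> R0=(6,0,1) value=7
Op 8: inc R2 by 1 -> R2=(4,0,2) value=6
Op 9: merge R1<->R2 -> R1=(4,9,2) R2=(4,9,2)

Answer: 7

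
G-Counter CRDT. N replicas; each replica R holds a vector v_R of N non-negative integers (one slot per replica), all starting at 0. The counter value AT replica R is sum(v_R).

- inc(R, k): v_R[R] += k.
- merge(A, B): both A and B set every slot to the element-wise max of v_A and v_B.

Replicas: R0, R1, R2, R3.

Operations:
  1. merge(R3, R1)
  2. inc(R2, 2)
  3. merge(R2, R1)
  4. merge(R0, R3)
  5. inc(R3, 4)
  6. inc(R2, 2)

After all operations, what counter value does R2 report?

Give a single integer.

Op 1: merge R3<->R1 -> R3=(0,0,0,0) R1=(0,0,0,0)
Op 2: inc R2 by 2 -> R2=(0,0,2,0) value=2
Op 3: merge R2<->R1 -> R2=(0,0,2,0) R1=(0,0,2,0)
Op 4: merge R0<->R3 -> R0=(0,0,0,0) R3=(0,0,0,0)
Op 5: inc R3 by 4 -> R3=(0,0,0,4) value=4
Op 6: inc R2 by 2 -> R2=(0,0,4,0) value=4

Answer: 4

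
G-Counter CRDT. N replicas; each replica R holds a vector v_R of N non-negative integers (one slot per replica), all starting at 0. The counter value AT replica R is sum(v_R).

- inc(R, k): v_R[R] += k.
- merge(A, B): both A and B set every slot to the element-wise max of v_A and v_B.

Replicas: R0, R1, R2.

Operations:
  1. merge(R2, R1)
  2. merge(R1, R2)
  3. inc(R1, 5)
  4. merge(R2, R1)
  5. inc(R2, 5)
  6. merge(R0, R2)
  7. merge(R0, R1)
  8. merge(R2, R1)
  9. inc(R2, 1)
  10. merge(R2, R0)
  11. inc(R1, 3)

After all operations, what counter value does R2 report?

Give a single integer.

Op 1: merge R2<->R1 -> R2=(0,0,0) R1=(0,0,0)
Op 2: merge R1<->R2 -> R1=(0,0,0) R2=(0,0,0)
Op 3: inc R1 by 5 -> R1=(0,5,0) value=5
Op 4: merge R2<->R1 -> R2=(0,5,0) R1=(0,5,0)
Op 5: inc R2 by 5 -> R2=(0,5,5) value=10
Op 6: merge R0<->R2 -> R0=(0,5,5) R2=(0,5,5)
Op 7: merge R0<->R1 -> R0=(0,5,5) R1=(0,5,5)
Op 8: merge R2<->R1 -> R2=(0,5,5) R1=(0,5,5)
Op 9: inc R2 by 1 -> R2=(0,5,6) value=11
Op 10: merge R2<->R0 -> R2=(0,5,6) R0=(0,5,6)
Op 11: inc R1 by 3 -> R1=(0,8,5) value=13

Answer: 11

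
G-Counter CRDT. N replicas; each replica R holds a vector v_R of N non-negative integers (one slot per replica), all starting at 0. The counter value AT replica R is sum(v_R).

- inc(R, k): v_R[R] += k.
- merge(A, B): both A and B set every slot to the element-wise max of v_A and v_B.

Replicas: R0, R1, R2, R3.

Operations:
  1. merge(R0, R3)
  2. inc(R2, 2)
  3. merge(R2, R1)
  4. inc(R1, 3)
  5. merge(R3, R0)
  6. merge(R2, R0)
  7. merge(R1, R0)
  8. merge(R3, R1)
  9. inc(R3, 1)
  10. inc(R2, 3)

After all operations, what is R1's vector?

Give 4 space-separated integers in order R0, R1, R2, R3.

Answer: 0 3 2 0

Derivation:
Op 1: merge R0<->R3 -> R0=(0,0,0,0) R3=(0,0,0,0)
Op 2: inc R2 by 2 -> R2=(0,0,2,0) value=2
Op 3: merge R2<->R1 -> R2=(0,0,2,0) R1=(0,0,2,0)
Op 4: inc R1 by 3 -> R1=(0,3,2,0) value=5
Op 5: merge R3<->R0 -> R3=(0,0,0,0) R0=(0,0,0,0)
Op 6: merge R2<->R0 -> R2=(0,0,2,0) R0=(0,0,2,0)
Op 7: merge R1<->R0 -> R1=(0,3,2,0) R0=(0,3,2,0)
Op 8: merge R3<->R1 -> R3=(0,3,2,0) R1=(0,3,2,0)
Op 9: inc R3 by 1 -> R3=(0,3,2,1) value=6
Op 10: inc R2 by 3 -> R2=(0,0,5,0) value=5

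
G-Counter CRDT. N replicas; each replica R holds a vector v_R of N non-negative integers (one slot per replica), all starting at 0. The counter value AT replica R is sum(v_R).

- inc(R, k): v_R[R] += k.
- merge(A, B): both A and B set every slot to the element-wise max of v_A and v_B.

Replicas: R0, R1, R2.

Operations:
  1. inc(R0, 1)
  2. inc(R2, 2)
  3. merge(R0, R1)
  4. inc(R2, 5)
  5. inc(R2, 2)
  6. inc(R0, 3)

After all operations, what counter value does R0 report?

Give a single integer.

Answer: 4

Derivation:
Op 1: inc R0 by 1 -> R0=(1,0,0) value=1
Op 2: inc R2 by 2 -> R2=(0,0,2) value=2
Op 3: merge R0<->R1 -> R0=(1,0,0) R1=(1,0,0)
Op 4: inc R2 by 5 -> R2=(0,0,7) value=7
Op 5: inc R2 by 2 -> R2=(0,0,9) value=9
Op 6: inc R0 by 3 -> R0=(4,0,0) value=4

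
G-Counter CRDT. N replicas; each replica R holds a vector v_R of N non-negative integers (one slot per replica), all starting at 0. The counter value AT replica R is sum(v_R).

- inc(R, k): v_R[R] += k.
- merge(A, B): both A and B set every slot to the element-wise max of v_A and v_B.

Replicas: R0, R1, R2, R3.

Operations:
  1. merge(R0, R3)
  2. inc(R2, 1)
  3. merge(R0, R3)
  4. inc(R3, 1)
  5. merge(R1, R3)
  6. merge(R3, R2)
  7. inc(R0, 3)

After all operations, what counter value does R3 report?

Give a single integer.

Answer: 2

Derivation:
Op 1: merge R0<->R3 -> R0=(0,0,0,0) R3=(0,0,0,0)
Op 2: inc R2 by 1 -> R2=(0,0,1,0) value=1
Op 3: merge R0<->R3 -> R0=(0,0,0,0) R3=(0,0,0,0)
Op 4: inc R3 by 1 -> R3=(0,0,0,1) value=1
Op 5: merge R1<->R3 -> R1=(0,0,0,1) R3=(0,0,0,1)
Op 6: merge R3<->R2 -> R3=(0,0,1,1) R2=(0,0,1,1)
Op 7: inc R0 by 3 -> R0=(3,0,0,0) value=3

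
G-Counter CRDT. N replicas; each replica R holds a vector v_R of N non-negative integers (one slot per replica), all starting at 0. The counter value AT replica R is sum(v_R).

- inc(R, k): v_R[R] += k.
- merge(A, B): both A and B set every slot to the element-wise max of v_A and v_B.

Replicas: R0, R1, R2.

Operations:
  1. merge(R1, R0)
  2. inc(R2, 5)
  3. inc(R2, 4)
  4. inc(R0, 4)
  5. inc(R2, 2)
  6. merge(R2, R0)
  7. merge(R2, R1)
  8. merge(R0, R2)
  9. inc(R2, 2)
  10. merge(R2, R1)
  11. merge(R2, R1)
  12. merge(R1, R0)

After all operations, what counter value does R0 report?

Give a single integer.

Op 1: merge R1<->R0 -> R1=(0,0,0) R0=(0,0,0)
Op 2: inc R2 by 5 -> R2=(0,0,5) value=5
Op 3: inc R2 by 4 -> R2=(0,0,9) value=9
Op 4: inc R0 by 4 -> R0=(4,0,0) value=4
Op 5: inc R2 by 2 -> R2=(0,0,11) value=11
Op 6: merge R2<->R0 -> R2=(4,0,11) R0=(4,0,11)
Op 7: merge R2<->R1 -> R2=(4,0,11) R1=(4,0,11)
Op 8: merge R0<->R2 -> R0=(4,0,11) R2=(4,0,11)
Op 9: inc R2 by 2 -> R2=(4,0,13) value=17
Op 10: merge R2<->R1 -> R2=(4,0,13) R1=(4,0,13)
Op 11: merge R2<->R1 -> R2=(4,0,13) R1=(4,0,13)
Op 12: merge R1<->R0 -> R1=(4,0,13) R0=(4,0,13)

Answer: 17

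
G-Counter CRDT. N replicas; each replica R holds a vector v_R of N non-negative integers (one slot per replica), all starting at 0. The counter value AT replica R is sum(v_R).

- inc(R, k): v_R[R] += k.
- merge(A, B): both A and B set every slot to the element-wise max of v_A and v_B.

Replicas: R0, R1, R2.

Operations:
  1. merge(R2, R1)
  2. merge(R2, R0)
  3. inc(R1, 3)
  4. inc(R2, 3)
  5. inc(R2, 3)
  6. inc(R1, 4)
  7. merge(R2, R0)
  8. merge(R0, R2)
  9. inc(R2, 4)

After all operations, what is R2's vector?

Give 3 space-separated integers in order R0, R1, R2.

Answer: 0 0 10

Derivation:
Op 1: merge R2<->R1 -> R2=(0,0,0) R1=(0,0,0)
Op 2: merge R2<->R0 -> R2=(0,0,0) R0=(0,0,0)
Op 3: inc R1 by 3 -> R1=(0,3,0) value=3
Op 4: inc R2 by 3 -> R2=(0,0,3) value=3
Op 5: inc R2 by 3 -> R2=(0,0,6) value=6
Op 6: inc R1 by 4 -> R1=(0,7,0) value=7
Op 7: merge R2<->R0 -> R2=(0,0,6) R0=(0,0,6)
Op 8: merge R0<->R2 -> R0=(0,0,6) R2=(0,0,6)
Op 9: inc R2 by 4 -> R2=(0,0,10) value=10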